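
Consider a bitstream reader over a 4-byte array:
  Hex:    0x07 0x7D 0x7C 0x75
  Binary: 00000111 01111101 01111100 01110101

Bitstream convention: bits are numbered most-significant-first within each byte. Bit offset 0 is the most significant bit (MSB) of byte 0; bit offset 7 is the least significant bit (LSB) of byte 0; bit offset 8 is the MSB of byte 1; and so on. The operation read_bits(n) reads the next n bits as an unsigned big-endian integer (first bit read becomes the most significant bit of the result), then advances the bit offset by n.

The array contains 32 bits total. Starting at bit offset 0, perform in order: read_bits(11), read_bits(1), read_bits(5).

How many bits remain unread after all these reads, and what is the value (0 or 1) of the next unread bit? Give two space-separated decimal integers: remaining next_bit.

Read 1: bits[0:11] width=11 -> value=59 (bin 00000111011); offset now 11 = byte 1 bit 3; 21 bits remain
Read 2: bits[11:12] width=1 -> value=1 (bin 1); offset now 12 = byte 1 bit 4; 20 bits remain
Read 3: bits[12:17] width=5 -> value=26 (bin 11010); offset now 17 = byte 2 bit 1; 15 bits remain

Answer: 15 1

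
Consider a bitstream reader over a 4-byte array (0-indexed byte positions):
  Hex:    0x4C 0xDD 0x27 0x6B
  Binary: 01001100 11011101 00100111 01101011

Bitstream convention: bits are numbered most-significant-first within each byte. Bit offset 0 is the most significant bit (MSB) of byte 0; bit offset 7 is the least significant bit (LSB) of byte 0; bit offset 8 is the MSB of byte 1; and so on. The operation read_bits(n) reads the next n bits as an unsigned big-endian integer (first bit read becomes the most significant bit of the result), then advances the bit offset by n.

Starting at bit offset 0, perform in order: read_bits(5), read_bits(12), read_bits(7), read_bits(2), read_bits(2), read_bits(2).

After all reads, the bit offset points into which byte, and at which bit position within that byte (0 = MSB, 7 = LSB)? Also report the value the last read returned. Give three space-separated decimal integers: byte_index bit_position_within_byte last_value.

Read 1: bits[0:5] width=5 -> value=9 (bin 01001); offset now 5 = byte 0 bit 5; 27 bits remain
Read 2: bits[5:17] width=12 -> value=2490 (bin 100110111010); offset now 17 = byte 2 bit 1; 15 bits remain
Read 3: bits[17:24] width=7 -> value=39 (bin 0100111); offset now 24 = byte 3 bit 0; 8 bits remain
Read 4: bits[24:26] width=2 -> value=1 (bin 01); offset now 26 = byte 3 bit 2; 6 bits remain
Read 5: bits[26:28] width=2 -> value=2 (bin 10); offset now 28 = byte 3 bit 4; 4 bits remain
Read 6: bits[28:30] width=2 -> value=2 (bin 10); offset now 30 = byte 3 bit 6; 2 bits remain

Answer: 3 6 2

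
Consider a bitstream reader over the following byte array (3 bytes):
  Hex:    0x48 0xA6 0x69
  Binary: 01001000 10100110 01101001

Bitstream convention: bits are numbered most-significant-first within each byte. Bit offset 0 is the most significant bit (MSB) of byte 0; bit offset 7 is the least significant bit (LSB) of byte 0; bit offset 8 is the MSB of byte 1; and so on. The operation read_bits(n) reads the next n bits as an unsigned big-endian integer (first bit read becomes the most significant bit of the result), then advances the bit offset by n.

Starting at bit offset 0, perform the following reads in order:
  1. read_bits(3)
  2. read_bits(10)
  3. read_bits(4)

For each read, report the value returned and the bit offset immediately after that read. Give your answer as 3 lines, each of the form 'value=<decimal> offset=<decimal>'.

Answer: value=2 offset=3
value=276 offset=13
value=12 offset=17

Derivation:
Read 1: bits[0:3] width=3 -> value=2 (bin 010); offset now 3 = byte 0 bit 3; 21 bits remain
Read 2: bits[3:13] width=10 -> value=276 (bin 0100010100); offset now 13 = byte 1 bit 5; 11 bits remain
Read 3: bits[13:17] width=4 -> value=12 (bin 1100); offset now 17 = byte 2 bit 1; 7 bits remain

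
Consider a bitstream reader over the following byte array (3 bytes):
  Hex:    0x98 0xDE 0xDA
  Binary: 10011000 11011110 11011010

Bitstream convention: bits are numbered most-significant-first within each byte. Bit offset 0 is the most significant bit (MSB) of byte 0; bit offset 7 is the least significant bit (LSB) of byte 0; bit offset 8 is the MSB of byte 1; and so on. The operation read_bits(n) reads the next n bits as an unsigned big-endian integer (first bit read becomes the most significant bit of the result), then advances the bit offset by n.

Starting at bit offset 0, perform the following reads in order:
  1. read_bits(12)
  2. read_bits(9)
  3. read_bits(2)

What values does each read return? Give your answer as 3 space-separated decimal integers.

Answer: 2445 475 1

Derivation:
Read 1: bits[0:12] width=12 -> value=2445 (bin 100110001101); offset now 12 = byte 1 bit 4; 12 bits remain
Read 2: bits[12:21] width=9 -> value=475 (bin 111011011); offset now 21 = byte 2 bit 5; 3 bits remain
Read 3: bits[21:23] width=2 -> value=1 (bin 01); offset now 23 = byte 2 bit 7; 1 bits remain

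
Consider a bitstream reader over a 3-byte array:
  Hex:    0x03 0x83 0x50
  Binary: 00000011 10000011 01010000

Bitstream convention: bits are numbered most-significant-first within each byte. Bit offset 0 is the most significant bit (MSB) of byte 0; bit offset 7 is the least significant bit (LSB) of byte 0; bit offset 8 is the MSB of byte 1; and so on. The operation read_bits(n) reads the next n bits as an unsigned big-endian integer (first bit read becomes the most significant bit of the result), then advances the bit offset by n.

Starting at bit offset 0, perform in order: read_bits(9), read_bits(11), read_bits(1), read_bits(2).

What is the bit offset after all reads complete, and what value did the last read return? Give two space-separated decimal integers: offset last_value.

Read 1: bits[0:9] width=9 -> value=7 (bin 000000111); offset now 9 = byte 1 bit 1; 15 bits remain
Read 2: bits[9:20] width=11 -> value=53 (bin 00000110101); offset now 20 = byte 2 bit 4; 4 bits remain
Read 3: bits[20:21] width=1 -> value=0 (bin 0); offset now 21 = byte 2 bit 5; 3 bits remain
Read 4: bits[21:23] width=2 -> value=0 (bin 00); offset now 23 = byte 2 bit 7; 1 bits remain

Answer: 23 0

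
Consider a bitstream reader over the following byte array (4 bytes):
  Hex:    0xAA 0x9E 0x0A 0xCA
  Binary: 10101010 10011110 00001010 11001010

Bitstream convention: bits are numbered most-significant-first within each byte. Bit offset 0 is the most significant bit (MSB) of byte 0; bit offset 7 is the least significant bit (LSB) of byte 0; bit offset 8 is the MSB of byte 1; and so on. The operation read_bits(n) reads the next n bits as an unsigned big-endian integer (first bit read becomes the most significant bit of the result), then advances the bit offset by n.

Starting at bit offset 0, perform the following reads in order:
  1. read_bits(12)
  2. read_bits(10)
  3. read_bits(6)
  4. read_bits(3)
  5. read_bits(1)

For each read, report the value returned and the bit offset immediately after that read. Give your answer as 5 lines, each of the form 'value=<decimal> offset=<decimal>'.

Read 1: bits[0:12] width=12 -> value=2729 (bin 101010101001); offset now 12 = byte 1 bit 4; 20 bits remain
Read 2: bits[12:22] width=10 -> value=898 (bin 1110000010); offset now 22 = byte 2 bit 6; 10 bits remain
Read 3: bits[22:28] width=6 -> value=44 (bin 101100); offset now 28 = byte 3 bit 4; 4 bits remain
Read 4: bits[28:31] width=3 -> value=5 (bin 101); offset now 31 = byte 3 bit 7; 1 bits remain
Read 5: bits[31:32] width=1 -> value=0 (bin 0); offset now 32 = byte 4 bit 0; 0 bits remain

Answer: value=2729 offset=12
value=898 offset=22
value=44 offset=28
value=5 offset=31
value=0 offset=32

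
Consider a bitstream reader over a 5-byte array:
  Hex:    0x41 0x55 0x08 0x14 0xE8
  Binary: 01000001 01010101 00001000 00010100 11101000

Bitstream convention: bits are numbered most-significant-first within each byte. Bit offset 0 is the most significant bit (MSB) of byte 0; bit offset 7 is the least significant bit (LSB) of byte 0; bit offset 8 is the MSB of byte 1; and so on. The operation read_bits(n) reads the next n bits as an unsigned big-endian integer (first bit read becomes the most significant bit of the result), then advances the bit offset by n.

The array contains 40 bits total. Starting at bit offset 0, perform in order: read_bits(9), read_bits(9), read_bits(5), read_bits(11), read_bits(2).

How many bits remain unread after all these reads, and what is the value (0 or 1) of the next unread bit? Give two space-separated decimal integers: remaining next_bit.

Read 1: bits[0:9] width=9 -> value=130 (bin 010000010); offset now 9 = byte 1 bit 1; 31 bits remain
Read 2: bits[9:18] width=9 -> value=340 (bin 101010100); offset now 18 = byte 2 bit 2; 22 bits remain
Read 3: bits[18:23] width=5 -> value=4 (bin 00100); offset now 23 = byte 2 bit 7; 17 bits remain
Read 4: bits[23:34] width=11 -> value=83 (bin 00001010011); offset now 34 = byte 4 bit 2; 6 bits remain
Read 5: bits[34:36] width=2 -> value=2 (bin 10); offset now 36 = byte 4 bit 4; 4 bits remain

Answer: 4 1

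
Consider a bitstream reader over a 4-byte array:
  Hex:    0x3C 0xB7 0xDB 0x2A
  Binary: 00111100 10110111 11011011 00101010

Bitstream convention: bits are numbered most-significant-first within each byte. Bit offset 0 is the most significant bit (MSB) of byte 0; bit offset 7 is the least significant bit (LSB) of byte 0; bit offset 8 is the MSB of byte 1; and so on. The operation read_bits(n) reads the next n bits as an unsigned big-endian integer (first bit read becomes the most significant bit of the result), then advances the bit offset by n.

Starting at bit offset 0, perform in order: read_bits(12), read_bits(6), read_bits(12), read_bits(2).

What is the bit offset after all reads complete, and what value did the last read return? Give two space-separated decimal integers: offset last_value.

Read 1: bits[0:12] width=12 -> value=971 (bin 001111001011); offset now 12 = byte 1 bit 4; 20 bits remain
Read 2: bits[12:18] width=6 -> value=31 (bin 011111); offset now 18 = byte 2 bit 2; 14 bits remain
Read 3: bits[18:30] width=12 -> value=1738 (bin 011011001010); offset now 30 = byte 3 bit 6; 2 bits remain
Read 4: bits[30:32] width=2 -> value=2 (bin 10); offset now 32 = byte 4 bit 0; 0 bits remain

Answer: 32 2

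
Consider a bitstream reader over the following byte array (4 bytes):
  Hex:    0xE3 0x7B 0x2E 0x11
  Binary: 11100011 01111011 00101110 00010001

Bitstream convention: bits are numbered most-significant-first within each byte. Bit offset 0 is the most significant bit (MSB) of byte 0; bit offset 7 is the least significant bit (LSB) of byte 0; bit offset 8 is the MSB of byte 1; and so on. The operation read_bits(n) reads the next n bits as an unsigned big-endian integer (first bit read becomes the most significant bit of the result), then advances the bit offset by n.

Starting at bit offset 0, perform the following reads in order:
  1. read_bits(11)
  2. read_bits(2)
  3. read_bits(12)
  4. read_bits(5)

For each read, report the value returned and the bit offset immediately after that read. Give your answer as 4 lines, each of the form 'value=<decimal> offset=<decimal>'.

Answer: value=1819 offset=11
value=3 offset=13
value=1628 offset=25
value=4 offset=30

Derivation:
Read 1: bits[0:11] width=11 -> value=1819 (bin 11100011011); offset now 11 = byte 1 bit 3; 21 bits remain
Read 2: bits[11:13] width=2 -> value=3 (bin 11); offset now 13 = byte 1 bit 5; 19 bits remain
Read 3: bits[13:25] width=12 -> value=1628 (bin 011001011100); offset now 25 = byte 3 bit 1; 7 bits remain
Read 4: bits[25:30] width=5 -> value=4 (bin 00100); offset now 30 = byte 3 bit 6; 2 bits remain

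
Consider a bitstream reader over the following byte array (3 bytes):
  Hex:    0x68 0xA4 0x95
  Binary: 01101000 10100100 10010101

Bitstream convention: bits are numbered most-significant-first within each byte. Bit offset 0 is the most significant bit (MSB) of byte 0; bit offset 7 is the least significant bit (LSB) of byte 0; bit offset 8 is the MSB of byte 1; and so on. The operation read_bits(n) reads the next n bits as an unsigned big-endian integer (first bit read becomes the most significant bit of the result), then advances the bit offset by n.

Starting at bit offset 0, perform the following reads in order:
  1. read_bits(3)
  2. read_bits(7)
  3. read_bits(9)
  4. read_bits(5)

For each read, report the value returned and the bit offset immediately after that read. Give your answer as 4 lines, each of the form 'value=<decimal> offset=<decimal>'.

Answer: value=3 offset=3
value=34 offset=10
value=292 offset=19
value=21 offset=24

Derivation:
Read 1: bits[0:3] width=3 -> value=3 (bin 011); offset now 3 = byte 0 bit 3; 21 bits remain
Read 2: bits[3:10] width=7 -> value=34 (bin 0100010); offset now 10 = byte 1 bit 2; 14 bits remain
Read 3: bits[10:19] width=9 -> value=292 (bin 100100100); offset now 19 = byte 2 bit 3; 5 bits remain
Read 4: bits[19:24] width=5 -> value=21 (bin 10101); offset now 24 = byte 3 bit 0; 0 bits remain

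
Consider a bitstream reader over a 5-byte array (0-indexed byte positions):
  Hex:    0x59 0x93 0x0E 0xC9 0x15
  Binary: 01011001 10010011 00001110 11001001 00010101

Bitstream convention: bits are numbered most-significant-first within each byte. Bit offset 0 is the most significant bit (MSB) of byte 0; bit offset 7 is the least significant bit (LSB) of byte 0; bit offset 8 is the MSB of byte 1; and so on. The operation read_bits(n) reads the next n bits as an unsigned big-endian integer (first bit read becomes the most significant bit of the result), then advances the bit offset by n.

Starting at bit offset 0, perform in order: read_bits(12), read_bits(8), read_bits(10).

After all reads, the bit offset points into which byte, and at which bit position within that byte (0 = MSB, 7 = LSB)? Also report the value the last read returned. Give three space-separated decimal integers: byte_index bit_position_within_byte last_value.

Answer: 3 6 946

Derivation:
Read 1: bits[0:12] width=12 -> value=1433 (bin 010110011001); offset now 12 = byte 1 bit 4; 28 bits remain
Read 2: bits[12:20] width=8 -> value=48 (bin 00110000); offset now 20 = byte 2 bit 4; 20 bits remain
Read 3: bits[20:30] width=10 -> value=946 (bin 1110110010); offset now 30 = byte 3 bit 6; 10 bits remain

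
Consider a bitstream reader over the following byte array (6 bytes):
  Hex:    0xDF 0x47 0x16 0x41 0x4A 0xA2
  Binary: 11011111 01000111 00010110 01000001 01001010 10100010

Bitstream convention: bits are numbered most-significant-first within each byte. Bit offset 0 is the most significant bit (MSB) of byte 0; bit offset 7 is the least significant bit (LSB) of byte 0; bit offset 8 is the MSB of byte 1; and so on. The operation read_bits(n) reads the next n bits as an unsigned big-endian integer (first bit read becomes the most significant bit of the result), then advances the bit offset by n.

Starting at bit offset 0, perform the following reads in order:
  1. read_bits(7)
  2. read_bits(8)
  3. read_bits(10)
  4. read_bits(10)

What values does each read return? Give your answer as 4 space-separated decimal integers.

Answer: 111 163 556 522

Derivation:
Read 1: bits[0:7] width=7 -> value=111 (bin 1101111); offset now 7 = byte 0 bit 7; 41 bits remain
Read 2: bits[7:15] width=8 -> value=163 (bin 10100011); offset now 15 = byte 1 bit 7; 33 bits remain
Read 3: bits[15:25] width=10 -> value=556 (bin 1000101100); offset now 25 = byte 3 bit 1; 23 bits remain
Read 4: bits[25:35] width=10 -> value=522 (bin 1000001010); offset now 35 = byte 4 bit 3; 13 bits remain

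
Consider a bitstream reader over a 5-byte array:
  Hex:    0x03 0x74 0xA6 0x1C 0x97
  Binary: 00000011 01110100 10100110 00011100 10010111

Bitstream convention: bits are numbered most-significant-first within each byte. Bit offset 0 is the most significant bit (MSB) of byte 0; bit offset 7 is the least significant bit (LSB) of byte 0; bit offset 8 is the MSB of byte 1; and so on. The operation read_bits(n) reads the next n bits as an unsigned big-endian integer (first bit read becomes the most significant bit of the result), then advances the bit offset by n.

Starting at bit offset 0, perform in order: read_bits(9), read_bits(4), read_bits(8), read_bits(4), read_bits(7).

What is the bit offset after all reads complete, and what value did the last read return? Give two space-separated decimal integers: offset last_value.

Answer: 32 28

Derivation:
Read 1: bits[0:9] width=9 -> value=6 (bin 000000110); offset now 9 = byte 1 bit 1; 31 bits remain
Read 2: bits[9:13] width=4 -> value=14 (bin 1110); offset now 13 = byte 1 bit 5; 27 bits remain
Read 3: bits[13:21] width=8 -> value=148 (bin 10010100); offset now 21 = byte 2 bit 5; 19 bits remain
Read 4: bits[21:25] width=4 -> value=12 (bin 1100); offset now 25 = byte 3 bit 1; 15 bits remain
Read 5: bits[25:32] width=7 -> value=28 (bin 0011100); offset now 32 = byte 4 bit 0; 8 bits remain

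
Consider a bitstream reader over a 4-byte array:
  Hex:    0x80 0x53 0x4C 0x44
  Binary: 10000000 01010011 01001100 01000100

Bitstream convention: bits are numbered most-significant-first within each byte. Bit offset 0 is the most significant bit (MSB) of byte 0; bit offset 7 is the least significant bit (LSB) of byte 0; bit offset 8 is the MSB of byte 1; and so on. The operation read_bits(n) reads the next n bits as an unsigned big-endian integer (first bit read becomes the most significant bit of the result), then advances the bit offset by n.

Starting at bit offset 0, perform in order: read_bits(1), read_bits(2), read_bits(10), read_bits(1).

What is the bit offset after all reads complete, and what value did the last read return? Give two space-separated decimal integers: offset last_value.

Answer: 14 0

Derivation:
Read 1: bits[0:1] width=1 -> value=1 (bin 1); offset now 1 = byte 0 bit 1; 31 bits remain
Read 2: bits[1:3] width=2 -> value=0 (bin 00); offset now 3 = byte 0 bit 3; 29 bits remain
Read 3: bits[3:13] width=10 -> value=10 (bin 0000001010); offset now 13 = byte 1 bit 5; 19 bits remain
Read 4: bits[13:14] width=1 -> value=0 (bin 0); offset now 14 = byte 1 bit 6; 18 bits remain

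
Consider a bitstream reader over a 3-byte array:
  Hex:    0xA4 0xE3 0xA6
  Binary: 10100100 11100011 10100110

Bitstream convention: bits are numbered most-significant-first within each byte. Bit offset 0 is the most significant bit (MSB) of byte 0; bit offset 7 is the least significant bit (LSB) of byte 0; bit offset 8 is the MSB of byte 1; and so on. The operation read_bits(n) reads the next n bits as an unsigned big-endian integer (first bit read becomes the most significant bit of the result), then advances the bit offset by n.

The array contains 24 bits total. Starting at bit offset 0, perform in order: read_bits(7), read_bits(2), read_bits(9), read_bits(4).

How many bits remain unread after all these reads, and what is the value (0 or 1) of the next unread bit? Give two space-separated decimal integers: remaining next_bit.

Answer: 2 1

Derivation:
Read 1: bits[0:7] width=7 -> value=82 (bin 1010010); offset now 7 = byte 0 bit 7; 17 bits remain
Read 2: bits[7:9] width=2 -> value=1 (bin 01); offset now 9 = byte 1 bit 1; 15 bits remain
Read 3: bits[9:18] width=9 -> value=398 (bin 110001110); offset now 18 = byte 2 bit 2; 6 bits remain
Read 4: bits[18:22] width=4 -> value=9 (bin 1001); offset now 22 = byte 2 bit 6; 2 bits remain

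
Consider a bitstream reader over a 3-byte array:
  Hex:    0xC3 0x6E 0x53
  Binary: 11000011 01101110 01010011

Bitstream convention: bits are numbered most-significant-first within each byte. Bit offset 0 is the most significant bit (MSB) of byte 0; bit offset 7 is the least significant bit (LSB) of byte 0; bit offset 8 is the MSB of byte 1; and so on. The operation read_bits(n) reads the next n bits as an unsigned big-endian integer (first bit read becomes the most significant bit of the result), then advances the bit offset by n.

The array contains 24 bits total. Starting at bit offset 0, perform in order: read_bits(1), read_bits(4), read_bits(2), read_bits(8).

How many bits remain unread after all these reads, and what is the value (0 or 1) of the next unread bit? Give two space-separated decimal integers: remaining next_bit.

Answer: 9 0

Derivation:
Read 1: bits[0:1] width=1 -> value=1 (bin 1); offset now 1 = byte 0 bit 1; 23 bits remain
Read 2: bits[1:5] width=4 -> value=8 (bin 1000); offset now 5 = byte 0 bit 5; 19 bits remain
Read 3: bits[5:7] width=2 -> value=1 (bin 01); offset now 7 = byte 0 bit 7; 17 bits remain
Read 4: bits[7:15] width=8 -> value=183 (bin 10110111); offset now 15 = byte 1 bit 7; 9 bits remain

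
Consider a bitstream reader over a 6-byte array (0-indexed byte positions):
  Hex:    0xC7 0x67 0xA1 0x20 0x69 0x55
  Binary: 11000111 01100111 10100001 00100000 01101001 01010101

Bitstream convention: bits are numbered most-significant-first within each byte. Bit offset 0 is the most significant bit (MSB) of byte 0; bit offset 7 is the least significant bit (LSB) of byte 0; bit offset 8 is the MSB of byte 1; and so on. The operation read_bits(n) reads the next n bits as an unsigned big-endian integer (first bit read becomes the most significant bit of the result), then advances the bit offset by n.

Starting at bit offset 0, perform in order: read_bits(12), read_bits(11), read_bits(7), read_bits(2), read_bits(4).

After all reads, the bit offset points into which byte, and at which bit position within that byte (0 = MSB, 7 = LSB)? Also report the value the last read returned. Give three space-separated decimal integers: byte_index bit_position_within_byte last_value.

Answer: 4 4 6

Derivation:
Read 1: bits[0:12] width=12 -> value=3190 (bin 110001110110); offset now 12 = byte 1 bit 4; 36 bits remain
Read 2: bits[12:23] width=11 -> value=976 (bin 01111010000); offset now 23 = byte 2 bit 7; 25 bits remain
Read 3: bits[23:30] width=7 -> value=72 (bin 1001000); offset now 30 = byte 3 bit 6; 18 bits remain
Read 4: bits[30:32] width=2 -> value=0 (bin 00); offset now 32 = byte 4 bit 0; 16 bits remain
Read 5: bits[32:36] width=4 -> value=6 (bin 0110); offset now 36 = byte 4 bit 4; 12 bits remain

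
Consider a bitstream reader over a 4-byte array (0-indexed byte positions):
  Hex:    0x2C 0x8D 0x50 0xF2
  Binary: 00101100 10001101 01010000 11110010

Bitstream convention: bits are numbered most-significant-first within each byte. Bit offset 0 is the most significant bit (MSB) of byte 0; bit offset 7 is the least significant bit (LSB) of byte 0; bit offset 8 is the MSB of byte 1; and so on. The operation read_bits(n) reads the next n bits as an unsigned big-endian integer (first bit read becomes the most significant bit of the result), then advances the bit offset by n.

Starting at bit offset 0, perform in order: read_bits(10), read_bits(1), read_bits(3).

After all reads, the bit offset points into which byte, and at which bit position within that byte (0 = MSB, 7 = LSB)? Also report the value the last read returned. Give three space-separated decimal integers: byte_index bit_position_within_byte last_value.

Read 1: bits[0:10] width=10 -> value=178 (bin 0010110010); offset now 10 = byte 1 bit 2; 22 bits remain
Read 2: bits[10:11] width=1 -> value=0 (bin 0); offset now 11 = byte 1 bit 3; 21 bits remain
Read 3: bits[11:14] width=3 -> value=3 (bin 011); offset now 14 = byte 1 bit 6; 18 bits remain

Answer: 1 6 3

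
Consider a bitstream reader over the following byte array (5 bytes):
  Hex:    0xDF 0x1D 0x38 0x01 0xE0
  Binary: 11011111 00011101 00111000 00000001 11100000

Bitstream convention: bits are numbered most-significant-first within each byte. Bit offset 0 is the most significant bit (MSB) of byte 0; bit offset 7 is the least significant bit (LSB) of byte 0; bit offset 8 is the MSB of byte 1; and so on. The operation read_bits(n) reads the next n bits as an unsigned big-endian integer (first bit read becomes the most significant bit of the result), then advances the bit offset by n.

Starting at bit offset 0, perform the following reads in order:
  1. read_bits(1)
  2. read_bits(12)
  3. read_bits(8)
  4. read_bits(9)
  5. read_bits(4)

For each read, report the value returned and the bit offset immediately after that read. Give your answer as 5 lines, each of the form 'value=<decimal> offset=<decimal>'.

Read 1: bits[0:1] width=1 -> value=1 (bin 1); offset now 1 = byte 0 bit 1; 39 bits remain
Read 2: bits[1:13] width=12 -> value=3043 (bin 101111100011); offset now 13 = byte 1 bit 5; 27 bits remain
Read 3: bits[13:21] width=8 -> value=167 (bin 10100111); offset now 21 = byte 2 bit 5; 19 bits remain
Read 4: bits[21:30] width=9 -> value=0 (bin 000000000); offset now 30 = byte 3 bit 6; 10 bits remain
Read 5: bits[30:34] width=4 -> value=7 (bin 0111); offset now 34 = byte 4 bit 2; 6 bits remain

Answer: value=1 offset=1
value=3043 offset=13
value=167 offset=21
value=0 offset=30
value=7 offset=34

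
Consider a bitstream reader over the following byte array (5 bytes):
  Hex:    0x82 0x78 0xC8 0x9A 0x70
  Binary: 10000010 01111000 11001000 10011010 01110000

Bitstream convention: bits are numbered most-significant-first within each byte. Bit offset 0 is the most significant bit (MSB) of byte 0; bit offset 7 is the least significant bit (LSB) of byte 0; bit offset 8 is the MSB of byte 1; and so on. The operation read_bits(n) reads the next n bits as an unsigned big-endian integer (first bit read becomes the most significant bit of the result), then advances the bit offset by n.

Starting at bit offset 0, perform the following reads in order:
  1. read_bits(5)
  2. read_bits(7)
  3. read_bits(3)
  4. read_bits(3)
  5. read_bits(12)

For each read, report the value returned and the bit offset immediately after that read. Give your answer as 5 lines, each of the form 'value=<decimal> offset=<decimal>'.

Read 1: bits[0:5] width=5 -> value=16 (bin 10000); offset now 5 = byte 0 bit 5; 35 bits remain
Read 2: bits[5:12] width=7 -> value=39 (bin 0100111); offset now 12 = byte 1 bit 4; 28 bits remain
Read 3: bits[12:15] width=3 -> value=4 (bin 100); offset now 15 = byte 1 bit 7; 25 bits remain
Read 4: bits[15:18] width=3 -> value=3 (bin 011); offset now 18 = byte 2 bit 2; 22 bits remain
Read 5: bits[18:30] width=12 -> value=550 (bin 001000100110); offset now 30 = byte 3 bit 6; 10 bits remain

Answer: value=16 offset=5
value=39 offset=12
value=4 offset=15
value=3 offset=18
value=550 offset=30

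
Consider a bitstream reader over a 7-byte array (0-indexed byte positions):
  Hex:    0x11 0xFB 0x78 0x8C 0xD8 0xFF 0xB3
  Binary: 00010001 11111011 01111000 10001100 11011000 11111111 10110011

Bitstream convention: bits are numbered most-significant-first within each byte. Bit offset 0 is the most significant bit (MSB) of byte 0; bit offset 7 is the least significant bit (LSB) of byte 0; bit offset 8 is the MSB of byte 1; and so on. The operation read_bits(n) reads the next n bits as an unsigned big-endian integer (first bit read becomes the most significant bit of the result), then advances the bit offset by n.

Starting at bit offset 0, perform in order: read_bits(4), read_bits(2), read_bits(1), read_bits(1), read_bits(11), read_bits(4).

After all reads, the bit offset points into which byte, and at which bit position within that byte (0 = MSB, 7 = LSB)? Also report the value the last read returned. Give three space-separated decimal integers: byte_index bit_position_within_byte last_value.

Read 1: bits[0:4] width=4 -> value=1 (bin 0001); offset now 4 = byte 0 bit 4; 52 bits remain
Read 2: bits[4:6] width=2 -> value=0 (bin 00); offset now 6 = byte 0 bit 6; 50 bits remain
Read 3: bits[6:7] width=1 -> value=0 (bin 0); offset now 7 = byte 0 bit 7; 49 bits remain
Read 4: bits[7:8] width=1 -> value=1 (bin 1); offset now 8 = byte 1 bit 0; 48 bits remain
Read 5: bits[8:19] width=11 -> value=2011 (bin 11111011011); offset now 19 = byte 2 bit 3; 37 bits remain
Read 6: bits[19:23] width=4 -> value=12 (bin 1100); offset now 23 = byte 2 bit 7; 33 bits remain

Answer: 2 7 12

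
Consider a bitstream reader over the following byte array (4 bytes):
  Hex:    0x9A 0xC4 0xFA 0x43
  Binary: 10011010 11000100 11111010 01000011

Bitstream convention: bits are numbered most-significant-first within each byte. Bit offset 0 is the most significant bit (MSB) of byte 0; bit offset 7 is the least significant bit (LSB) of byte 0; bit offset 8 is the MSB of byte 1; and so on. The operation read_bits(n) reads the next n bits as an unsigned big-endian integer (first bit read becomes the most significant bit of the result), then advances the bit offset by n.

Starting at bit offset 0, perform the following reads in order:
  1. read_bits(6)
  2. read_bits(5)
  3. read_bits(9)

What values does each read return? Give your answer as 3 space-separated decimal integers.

Read 1: bits[0:6] width=6 -> value=38 (bin 100110); offset now 6 = byte 0 bit 6; 26 bits remain
Read 2: bits[6:11] width=5 -> value=22 (bin 10110); offset now 11 = byte 1 bit 3; 21 bits remain
Read 3: bits[11:20] width=9 -> value=79 (bin 001001111); offset now 20 = byte 2 bit 4; 12 bits remain

Answer: 38 22 79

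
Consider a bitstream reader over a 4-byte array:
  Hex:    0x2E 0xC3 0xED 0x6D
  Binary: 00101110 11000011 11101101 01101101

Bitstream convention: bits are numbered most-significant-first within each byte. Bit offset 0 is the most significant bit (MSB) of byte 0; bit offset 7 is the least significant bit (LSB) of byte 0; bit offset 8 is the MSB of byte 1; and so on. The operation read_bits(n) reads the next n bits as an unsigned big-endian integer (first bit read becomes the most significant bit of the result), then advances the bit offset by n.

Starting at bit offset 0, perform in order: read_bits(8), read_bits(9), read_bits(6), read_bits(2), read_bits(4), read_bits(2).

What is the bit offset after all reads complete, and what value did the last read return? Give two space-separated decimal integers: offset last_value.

Answer: 31 2

Derivation:
Read 1: bits[0:8] width=8 -> value=46 (bin 00101110); offset now 8 = byte 1 bit 0; 24 bits remain
Read 2: bits[8:17] width=9 -> value=391 (bin 110000111); offset now 17 = byte 2 bit 1; 15 bits remain
Read 3: bits[17:23] width=6 -> value=54 (bin 110110); offset now 23 = byte 2 bit 7; 9 bits remain
Read 4: bits[23:25] width=2 -> value=2 (bin 10); offset now 25 = byte 3 bit 1; 7 bits remain
Read 5: bits[25:29] width=4 -> value=13 (bin 1101); offset now 29 = byte 3 bit 5; 3 bits remain
Read 6: bits[29:31] width=2 -> value=2 (bin 10); offset now 31 = byte 3 bit 7; 1 bits remain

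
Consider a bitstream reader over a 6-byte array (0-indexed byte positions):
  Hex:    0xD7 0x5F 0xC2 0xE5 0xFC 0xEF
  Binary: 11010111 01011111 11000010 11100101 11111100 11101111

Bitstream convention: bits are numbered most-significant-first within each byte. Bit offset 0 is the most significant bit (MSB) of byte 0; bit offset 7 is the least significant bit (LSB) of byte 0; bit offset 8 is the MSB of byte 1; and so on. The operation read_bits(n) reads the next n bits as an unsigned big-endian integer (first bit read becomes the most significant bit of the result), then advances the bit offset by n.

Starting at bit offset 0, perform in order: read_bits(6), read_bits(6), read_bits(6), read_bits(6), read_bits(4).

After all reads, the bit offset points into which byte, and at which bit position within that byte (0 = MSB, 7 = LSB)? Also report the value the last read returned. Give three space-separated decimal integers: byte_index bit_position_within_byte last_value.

Read 1: bits[0:6] width=6 -> value=53 (bin 110101); offset now 6 = byte 0 bit 6; 42 bits remain
Read 2: bits[6:12] width=6 -> value=53 (bin 110101); offset now 12 = byte 1 bit 4; 36 bits remain
Read 3: bits[12:18] width=6 -> value=63 (bin 111111); offset now 18 = byte 2 bit 2; 30 bits remain
Read 4: bits[18:24] width=6 -> value=2 (bin 000010); offset now 24 = byte 3 bit 0; 24 bits remain
Read 5: bits[24:28] width=4 -> value=14 (bin 1110); offset now 28 = byte 3 bit 4; 20 bits remain

Answer: 3 4 14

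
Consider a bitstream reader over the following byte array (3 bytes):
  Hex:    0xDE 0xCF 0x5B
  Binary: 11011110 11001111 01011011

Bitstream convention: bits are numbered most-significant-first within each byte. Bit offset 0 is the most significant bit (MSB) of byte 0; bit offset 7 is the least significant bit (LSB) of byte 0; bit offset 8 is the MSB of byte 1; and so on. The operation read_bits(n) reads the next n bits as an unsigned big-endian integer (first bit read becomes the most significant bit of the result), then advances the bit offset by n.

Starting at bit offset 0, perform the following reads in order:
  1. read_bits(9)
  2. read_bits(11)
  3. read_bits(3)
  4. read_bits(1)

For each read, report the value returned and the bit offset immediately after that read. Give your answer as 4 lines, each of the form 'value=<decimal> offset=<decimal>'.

Answer: value=445 offset=9
value=1269 offset=20
value=5 offset=23
value=1 offset=24

Derivation:
Read 1: bits[0:9] width=9 -> value=445 (bin 110111101); offset now 9 = byte 1 bit 1; 15 bits remain
Read 2: bits[9:20] width=11 -> value=1269 (bin 10011110101); offset now 20 = byte 2 bit 4; 4 bits remain
Read 3: bits[20:23] width=3 -> value=5 (bin 101); offset now 23 = byte 2 bit 7; 1 bits remain
Read 4: bits[23:24] width=1 -> value=1 (bin 1); offset now 24 = byte 3 bit 0; 0 bits remain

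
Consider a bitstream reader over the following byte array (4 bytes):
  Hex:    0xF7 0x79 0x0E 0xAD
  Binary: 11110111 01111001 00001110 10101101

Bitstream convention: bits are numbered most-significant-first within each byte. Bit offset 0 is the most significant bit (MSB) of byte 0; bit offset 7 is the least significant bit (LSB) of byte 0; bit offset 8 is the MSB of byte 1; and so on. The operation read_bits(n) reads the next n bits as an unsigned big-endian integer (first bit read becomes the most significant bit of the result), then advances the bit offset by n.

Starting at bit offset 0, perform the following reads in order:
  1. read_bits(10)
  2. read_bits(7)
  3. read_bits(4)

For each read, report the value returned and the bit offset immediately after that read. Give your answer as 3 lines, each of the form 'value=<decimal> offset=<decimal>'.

Answer: value=989 offset=10
value=114 offset=17
value=1 offset=21

Derivation:
Read 1: bits[0:10] width=10 -> value=989 (bin 1111011101); offset now 10 = byte 1 bit 2; 22 bits remain
Read 2: bits[10:17] width=7 -> value=114 (bin 1110010); offset now 17 = byte 2 bit 1; 15 bits remain
Read 3: bits[17:21] width=4 -> value=1 (bin 0001); offset now 21 = byte 2 bit 5; 11 bits remain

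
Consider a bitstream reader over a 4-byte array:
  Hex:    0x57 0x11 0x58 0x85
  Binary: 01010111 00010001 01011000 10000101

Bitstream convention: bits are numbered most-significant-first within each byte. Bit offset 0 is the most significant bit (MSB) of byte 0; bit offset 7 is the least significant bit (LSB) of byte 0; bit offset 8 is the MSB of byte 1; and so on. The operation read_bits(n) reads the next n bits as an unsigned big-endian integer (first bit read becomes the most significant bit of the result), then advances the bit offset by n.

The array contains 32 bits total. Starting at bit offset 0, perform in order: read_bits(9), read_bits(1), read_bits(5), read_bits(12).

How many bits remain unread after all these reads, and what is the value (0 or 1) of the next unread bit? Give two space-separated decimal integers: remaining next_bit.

Read 1: bits[0:9] width=9 -> value=174 (bin 010101110); offset now 9 = byte 1 bit 1; 23 bits remain
Read 2: bits[9:10] width=1 -> value=0 (bin 0); offset now 10 = byte 1 bit 2; 22 bits remain
Read 3: bits[10:15] width=5 -> value=8 (bin 01000); offset now 15 = byte 1 bit 7; 17 bits remain
Read 4: bits[15:27] width=12 -> value=2756 (bin 101011000100); offset now 27 = byte 3 bit 3; 5 bits remain

Answer: 5 0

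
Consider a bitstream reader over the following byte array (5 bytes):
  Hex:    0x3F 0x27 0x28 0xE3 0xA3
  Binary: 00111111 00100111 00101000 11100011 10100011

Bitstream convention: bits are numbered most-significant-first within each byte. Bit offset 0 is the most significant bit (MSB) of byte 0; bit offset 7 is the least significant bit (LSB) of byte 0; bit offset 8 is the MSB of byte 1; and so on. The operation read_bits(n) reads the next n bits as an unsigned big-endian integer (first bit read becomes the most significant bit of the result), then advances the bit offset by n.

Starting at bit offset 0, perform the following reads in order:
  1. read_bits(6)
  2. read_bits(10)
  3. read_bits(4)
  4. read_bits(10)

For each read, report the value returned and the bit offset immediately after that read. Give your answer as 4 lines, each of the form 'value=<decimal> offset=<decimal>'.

Read 1: bits[0:6] width=6 -> value=15 (bin 001111); offset now 6 = byte 0 bit 6; 34 bits remain
Read 2: bits[6:16] width=10 -> value=807 (bin 1100100111); offset now 16 = byte 2 bit 0; 24 bits remain
Read 3: bits[16:20] width=4 -> value=2 (bin 0010); offset now 20 = byte 2 bit 4; 20 bits remain
Read 4: bits[20:30] width=10 -> value=568 (bin 1000111000); offset now 30 = byte 3 bit 6; 10 bits remain

Answer: value=15 offset=6
value=807 offset=16
value=2 offset=20
value=568 offset=30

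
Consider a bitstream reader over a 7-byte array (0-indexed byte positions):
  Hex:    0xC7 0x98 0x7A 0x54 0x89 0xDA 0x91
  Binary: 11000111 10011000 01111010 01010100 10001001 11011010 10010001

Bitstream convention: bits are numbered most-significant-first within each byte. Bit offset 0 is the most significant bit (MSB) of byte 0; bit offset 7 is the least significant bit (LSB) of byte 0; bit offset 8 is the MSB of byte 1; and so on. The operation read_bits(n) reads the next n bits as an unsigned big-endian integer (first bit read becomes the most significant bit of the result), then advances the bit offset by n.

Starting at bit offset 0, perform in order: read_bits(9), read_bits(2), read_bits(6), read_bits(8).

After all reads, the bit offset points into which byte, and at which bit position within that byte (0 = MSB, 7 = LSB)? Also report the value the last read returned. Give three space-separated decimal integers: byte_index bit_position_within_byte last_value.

Read 1: bits[0:9] width=9 -> value=399 (bin 110001111); offset now 9 = byte 1 bit 1; 47 bits remain
Read 2: bits[9:11] width=2 -> value=0 (bin 00); offset now 11 = byte 1 bit 3; 45 bits remain
Read 3: bits[11:17] width=6 -> value=48 (bin 110000); offset now 17 = byte 2 bit 1; 39 bits remain
Read 4: bits[17:25] width=8 -> value=244 (bin 11110100); offset now 25 = byte 3 bit 1; 31 bits remain

Answer: 3 1 244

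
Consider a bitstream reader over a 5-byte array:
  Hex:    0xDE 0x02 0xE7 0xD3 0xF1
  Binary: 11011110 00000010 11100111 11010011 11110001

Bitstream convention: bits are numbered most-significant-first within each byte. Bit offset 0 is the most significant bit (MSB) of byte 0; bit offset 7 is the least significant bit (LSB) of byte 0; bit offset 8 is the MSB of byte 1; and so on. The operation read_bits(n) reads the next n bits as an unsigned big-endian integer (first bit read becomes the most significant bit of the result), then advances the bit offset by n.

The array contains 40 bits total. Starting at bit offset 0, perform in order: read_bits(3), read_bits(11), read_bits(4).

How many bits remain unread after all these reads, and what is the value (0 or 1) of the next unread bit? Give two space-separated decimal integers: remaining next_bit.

Read 1: bits[0:3] width=3 -> value=6 (bin 110); offset now 3 = byte 0 bit 3; 37 bits remain
Read 2: bits[3:14] width=11 -> value=1920 (bin 11110000000); offset now 14 = byte 1 bit 6; 26 bits remain
Read 3: bits[14:18] width=4 -> value=11 (bin 1011); offset now 18 = byte 2 bit 2; 22 bits remain

Answer: 22 1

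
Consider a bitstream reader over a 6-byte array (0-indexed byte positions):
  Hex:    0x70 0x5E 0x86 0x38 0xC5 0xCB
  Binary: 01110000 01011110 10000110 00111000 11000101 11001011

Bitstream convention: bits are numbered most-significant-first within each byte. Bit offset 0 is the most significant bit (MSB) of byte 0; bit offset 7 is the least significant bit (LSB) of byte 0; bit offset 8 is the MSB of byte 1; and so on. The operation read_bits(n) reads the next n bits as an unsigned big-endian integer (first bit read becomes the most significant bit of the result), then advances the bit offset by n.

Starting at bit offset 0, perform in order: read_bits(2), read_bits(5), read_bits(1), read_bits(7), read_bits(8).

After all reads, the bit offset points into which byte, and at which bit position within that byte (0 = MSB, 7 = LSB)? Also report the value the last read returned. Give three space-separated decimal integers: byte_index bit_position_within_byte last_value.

Answer: 2 7 67

Derivation:
Read 1: bits[0:2] width=2 -> value=1 (bin 01); offset now 2 = byte 0 bit 2; 46 bits remain
Read 2: bits[2:7] width=5 -> value=24 (bin 11000); offset now 7 = byte 0 bit 7; 41 bits remain
Read 3: bits[7:8] width=1 -> value=0 (bin 0); offset now 8 = byte 1 bit 0; 40 bits remain
Read 4: bits[8:15] width=7 -> value=47 (bin 0101111); offset now 15 = byte 1 bit 7; 33 bits remain
Read 5: bits[15:23] width=8 -> value=67 (bin 01000011); offset now 23 = byte 2 bit 7; 25 bits remain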